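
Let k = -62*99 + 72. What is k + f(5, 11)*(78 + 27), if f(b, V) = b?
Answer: -5541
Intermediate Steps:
k = -6066 (k = -6138 + 72 = -6066)
k + f(5, 11)*(78 + 27) = -6066 + 5*(78 + 27) = -6066 + 5*105 = -6066 + 525 = -5541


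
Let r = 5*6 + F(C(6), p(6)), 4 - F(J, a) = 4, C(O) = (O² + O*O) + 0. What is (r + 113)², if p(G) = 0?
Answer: 20449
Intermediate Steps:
C(O) = 2*O² (C(O) = (O² + O²) + 0 = 2*O² + 0 = 2*O²)
F(J, a) = 0 (F(J, a) = 4 - 1*4 = 4 - 4 = 0)
r = 30 (r = 5*6 + 0 = 30 + 0 = 30)
(r + 113)² = (30 + 113)² = 143² = 20449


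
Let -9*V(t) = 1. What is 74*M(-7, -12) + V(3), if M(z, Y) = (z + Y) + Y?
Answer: -20647/9 ≈ -2294.1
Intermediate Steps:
M(z, Y) = z + 2*Y (M(z, Y) = (Y + z) + Y = z + 2*Y)
V(t) = -⅑ (V(t) = -⅑*1 = -⅑)
74*M(-7, -12) + V(3) = 74*(-7 + 2*(-12)) - ⅑ = 74*(-7 - 24) - ⅑ = 74*(-31) - ⅑ = -2294 - ⅑ = -20647/9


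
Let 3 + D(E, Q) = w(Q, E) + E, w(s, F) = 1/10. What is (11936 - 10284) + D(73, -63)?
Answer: 17221/10 ≈ 1722.1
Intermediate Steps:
w(s, F) = 1/10
D(E, Q) = -29/10 + E (D(E, Q) = -3 + (1/10 + E) = -29/10 + E)
(11936 - 10284) + D(73, -63) = (11936 - 10284) + (-29/10 + 73) = 1652 + 701/10 = 17221/10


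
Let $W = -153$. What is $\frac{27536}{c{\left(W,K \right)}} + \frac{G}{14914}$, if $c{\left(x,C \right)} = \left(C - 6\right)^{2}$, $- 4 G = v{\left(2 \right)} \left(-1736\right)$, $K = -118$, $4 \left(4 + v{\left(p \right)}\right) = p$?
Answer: $\frac{24207235}{14332354} \approx 1.689$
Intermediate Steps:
$v{\left(p \right)} = -4 + \frac{p}{4}$
$G = -1519$ ($G = - \frac{\left(-4 + \frac{1}{4} \cdot 2\right) \left(-1736\right)}{4} = - \frac{\left(-4 + \frac{1}{2}\right) \left(-1736\right)}{4} = - \frac{\left(- \frac{7}{2}\right) \left(-1736\right)}{4} = \left(- \frac{1}{4}\right) 6076 = -1519$)
$c{\left(x,C \right)} = \left(-6 + C\right)^{2}$
$\frac{27536}{c{\left(W,K \right)}} + \frac{G}{14914} = \frac{27536}{\left(-6 - 118\right)^{2}} - \frac{1519}{14914} = \frac{27536}{\left(-124\right)^{2}} - \frac{1519}{14914} = \frac{27536}{15376} - \frac{1519}{14914} = 27536 \cdot \frac{1}{15376} - \frac{1519}{14914} = \frac{1721}{961} - \frac{1519}{14914} = \frac{24207235}{14332354}$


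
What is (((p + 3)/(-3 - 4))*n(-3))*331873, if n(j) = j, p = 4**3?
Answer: 66706473/7 ≈ 9.5295e+6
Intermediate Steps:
p = 64
(((p + 3)/(-3 - 4))*n(-3))*331873 = (((64 + 3)/(-3 - 4))*(-3))*331873 = ((67/(-7))*(-3))*331873 = ((67*(-1/7))*(-3))*331873 = -67/7*(-3)*331873 = (201/7)*331873 = 66706473/7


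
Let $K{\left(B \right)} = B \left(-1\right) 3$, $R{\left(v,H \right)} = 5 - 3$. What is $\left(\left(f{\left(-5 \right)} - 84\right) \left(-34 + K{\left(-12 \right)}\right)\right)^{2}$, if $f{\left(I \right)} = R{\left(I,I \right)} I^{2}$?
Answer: $4624$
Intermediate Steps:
$R{\left(v,H \right)} = 2$
$f{\left(I \right)} = 2 I^{2}$
$K{\left(B \right)} = - 3 B$ ($K{\left(B \right)} = - B 3 = - 3 B$)
$\left(\left(f{\left(-5 \right)} - 84\right) \left(-34 + K{\left(-12 \right)}\right)\right)^{2} = \left(\left(2 \left(-5\right)^{2} - 84\right) \left(-34 - -36\right)\right)^{2} = \left(\left(2 \cdot 25 - 84\right) \left(-34 + 36\right)\right)^{2} = \left(\left(50 - 84\right) 2\right)^{2} = \left(\left(-34\right) 2\right)^{2} = \left(-68\right)^{2} = 4624$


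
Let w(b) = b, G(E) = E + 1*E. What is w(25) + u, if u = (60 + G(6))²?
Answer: 5209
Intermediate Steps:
G(E) = 2*E (G(E) = E + E = 2*E)
u = 5184 (u = (60 + 2*6)² = (60 + 12)² = 72² = 5184)
w(25) + u = 25 + 5184 = 5209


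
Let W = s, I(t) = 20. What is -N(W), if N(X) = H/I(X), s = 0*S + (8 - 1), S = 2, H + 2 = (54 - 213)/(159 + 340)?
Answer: 1157/9980 ≈ 0.11593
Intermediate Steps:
H = -1157/499 (H = -2 + (54 - 213)/(159 + 340) = -2 - 159/499 = -1157/499 ≈ -2.3186)
s = 7 (s = 0*2 + (8 - 1) = 0 + 7 = 7)
W = 7
N(X) = -1157/9980 (N(X) = -1157/499/20 = -1157/499*1/20 = -1157/9980)
-N(W) = -1*(-1157/9980) = 1157/9980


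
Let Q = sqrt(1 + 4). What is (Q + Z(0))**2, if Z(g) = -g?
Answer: 5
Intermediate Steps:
Q = sqrt(5) ≈ 2.2361
(Q + Z(0))**2 = (sqrt(5) - 1*0)**2 = (sqrt(5) + 0)**2 = (sqrt(5))**2 = 5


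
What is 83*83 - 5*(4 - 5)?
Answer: 6894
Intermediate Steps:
83*83 - 5*(4 - 5) = 6889 - 5*(-1) = 6889 + 5 = 6894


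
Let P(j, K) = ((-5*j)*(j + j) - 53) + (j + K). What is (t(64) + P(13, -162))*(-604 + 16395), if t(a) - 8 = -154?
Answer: -32182058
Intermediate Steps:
t(a) = -146 (t(a) = 8 - 154 = -146)
P(j, K) = -53 + K + j - 10*j² (P(j, K) = ((-5*j)*(2*j) - 53) + (K + j) = (-10*j² - 53) + (K + j) = (-53 - 10*j²) + (K + j) = -53 + K + j - 10*j²)
(t(64) + P(13, -162))*(-604 + 16395) = (-146 + (-53 - 162 + 13 - 10*13²))*(-604 + 16395) = (-146 + (-53 - 162 + 13 - 10*169))*15791 = (-146 + (-53 - 162 + 13 - 1690))*15791 = (-146 - 1892)*15791 = -2038*15791 = -32182058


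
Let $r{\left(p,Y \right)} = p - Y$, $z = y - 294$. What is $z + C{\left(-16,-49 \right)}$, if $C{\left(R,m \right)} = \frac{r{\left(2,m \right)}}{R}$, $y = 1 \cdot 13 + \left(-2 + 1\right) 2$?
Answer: $- \frac{4579}{16} \approx -286.19$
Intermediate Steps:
$y = 11$ ($y = 13 - 2 = 11$)
$z = -283$ ($z = 11 - 294 = -283$)
$C{\left(R,m \right)} = \frac{2 - m}{R}$
$z + C{\left(-16,-49 \right)} = -283 + \frac{2 - -49}{-16} = -283 - \frac{2 + 49}{16} = -283 - \frac{51}{16} = - \frac{4579}{16}$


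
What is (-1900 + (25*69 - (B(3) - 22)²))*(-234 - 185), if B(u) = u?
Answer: 224584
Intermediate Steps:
(-1900 + (25*69 - (B(3) - 22)²))*(-234 - 185) = (-1900 + (25*69 - (3 - 22)²))*(-234 - 185) = (-1900 + (1725 - 1*(-19)²))*(-419) = (-1900 + (1725 - 1*361))*(-419) = (-1900 + (1725 - 361))*(-419) = (-1900 + 1364)*(-419) = -536*(-419) = 224584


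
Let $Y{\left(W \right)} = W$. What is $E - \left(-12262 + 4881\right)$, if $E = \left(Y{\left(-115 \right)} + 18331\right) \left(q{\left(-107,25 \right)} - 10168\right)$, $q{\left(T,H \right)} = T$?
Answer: $-187162019$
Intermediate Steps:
$E = -187169400$ ($E = \left(-115 + 18331\right) \left(-107 - 10168\right) = 18216 \left(-10275\right) = -187169400$)
$E - \left(-12262 + 4881\right) = -187169400 - \left(-12262 + 4881\right) = -187169400 - -7381 = -187169400 + 7381 = -187162019$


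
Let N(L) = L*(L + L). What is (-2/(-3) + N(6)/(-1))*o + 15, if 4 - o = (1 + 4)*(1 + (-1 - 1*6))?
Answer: -7231/3 ≈ -2410.3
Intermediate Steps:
N(L) = 2*L**2 (N(L) = L*(2*L) = 2*L**2)
o = 34 (o = 4 - (1 + 4)*(1 + (-1 - 1*6)) = 4 - 5*(1 + (-1 - 6)) = 4 - 5*(1 - 7) = 4 - 5*(-6) = 4 - 1*(-30) = 4 + 30 = 34)
(-2/(-3) + N(6)/(-1))*o + 15 = (-2/(-3) + (2*6**2)/(-1))*34 + 15 = (-2*(-1/3) + (2*36)*(-1))*34 + 15 = (2/3 + 72*(-1))*34 + 15 = (2/3 - 72)*34 + 15 = -214/3*34 + 15 = -7276/3 + 15 = -7231/3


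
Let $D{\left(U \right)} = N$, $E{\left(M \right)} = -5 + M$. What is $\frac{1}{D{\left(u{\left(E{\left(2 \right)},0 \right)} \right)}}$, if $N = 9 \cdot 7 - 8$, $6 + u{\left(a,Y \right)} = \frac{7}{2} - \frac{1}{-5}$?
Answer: $\frac{1}{55} \approx 0.018182$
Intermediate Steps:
$u{\left(a,Y \right)} = - \frac{23}{10}$ ($u{\left(a,Y \right)} = -6 + \left(\frac{7}{2} - \frac{1}{-5}\right) = -6 + \left(7 \cdot \frac{1}{2} - - \frac{1}{5}\right) = -6 + \left(\frac{7}{2} + \frac{1}{5}\right) = -6 + \frac{37}{10} = - \frac{23}{10}$)
$N = 55$ ($N = 63 - 8 = 55$)
$D{\left(U \right)} = 55$
$\frac{1}{D{\left(u{\left(E{\left(2 \right)},0 \right)} \right)}} = \frac{1}{55}$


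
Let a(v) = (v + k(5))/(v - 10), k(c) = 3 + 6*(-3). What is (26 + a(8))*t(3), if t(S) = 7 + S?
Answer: 295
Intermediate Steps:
k(c) = -15 (k(c) = 3 - 18 = -15)
a(v) = (-15 + v)/(-10 + v) (a(v) = (v - 15)/(v - 10) = (-15 + v)/(-10 + v))
(26 + a(8))*t(3) = (26 + (-15 + 8)/(-10 + 8))*(7 + 3) = (26 - 7/(-2))*10 = (26 - ½*(-7))*10 = (26 + 7/2)*10 = (59/2)*10 = 295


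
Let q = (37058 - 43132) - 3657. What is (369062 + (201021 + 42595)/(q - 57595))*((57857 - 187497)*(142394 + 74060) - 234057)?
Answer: -348623092151605127866/33663 ≈ -1.0356e+16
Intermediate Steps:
q = -9731 (q = -6074 - 3657 = -9731)
(369062 + (201021 + 42595)/(q - 57595))*((57857 - 187497)*(142394 + 74060) - 234057) = (369062 + (201021 + 42595)/(-9731 - 57595))*((57857 - 187497)*(142394 + 74060) - 234057) = (369062 + 243616/(-67326))*(-129640*216454 - 234057) = (369062 + 243616*(-1/67326))*(-28061096560 - 234057) = (369062 - 121808/33663)*(-28061330617) = (12423612298/33663)*(-28061330617) = -348623092151605127866/33663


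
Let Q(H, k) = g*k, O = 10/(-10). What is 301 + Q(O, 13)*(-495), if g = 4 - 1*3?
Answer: -6134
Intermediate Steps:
O = -1 (O = 10*(-1/10) = -1)
g = 1 (g = 4 - 3 = 1)
Q(H, k) = k (Q(H, k) = 1*k = k)
301 + Q(O, 13)*(-495) = 301 + 13*(-495) = 301 - 6435 = -6134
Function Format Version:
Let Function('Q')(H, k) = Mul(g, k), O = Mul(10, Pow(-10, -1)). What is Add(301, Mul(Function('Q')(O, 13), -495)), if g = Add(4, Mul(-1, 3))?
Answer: -6134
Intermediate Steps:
O = -1 (O = Mul(10, Rational(-1, 10)) = -1)
g = 1 (g = Add(4, -3) = 1)
Function('Q')(H, k) = k (Function('Q')(H, k) = Mul(1, k) = k)
Add(301, Mul(Function('Q')(O, 13), -495)) = Add(301, Mul(13, -495)) = Add(301, -6435) = -6134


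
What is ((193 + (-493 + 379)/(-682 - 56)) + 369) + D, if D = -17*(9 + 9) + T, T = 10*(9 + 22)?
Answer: 69637/123 ≈ 566.15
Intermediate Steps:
T = 310 (T = 10*31 = 310)
D = 4 (D = -17*(9 + 9) + 310 = -17*18 + 310 = -306 + 310 = 4)
((193 + (-493 + 379)/(-682 - 56)) + 369) + D = ((193 + (-493 + 379)/(-682 - 56)) + 369) + 4 = ((193 - 114/(-738)) + 369) + 4 = ((193 - 114*(-1/738)) + 369) + 4 = ((193 + 19/123) + 369) + 4 = (23758/123 + 369) + 4 = 69145/123 + 4 = 69637/123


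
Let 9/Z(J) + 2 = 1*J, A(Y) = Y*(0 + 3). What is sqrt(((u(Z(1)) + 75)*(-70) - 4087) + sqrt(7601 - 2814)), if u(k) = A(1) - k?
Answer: sqrt(-10177 + sqrt(4787)) ≈ 100.54*I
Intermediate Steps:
A(Y) = 3*Y (A(Y) = Y*3 = 3*Y)
Z(J) = 9/(-2 + J) (Z(J) = 9/(-2 + 1*J) = 9/(-2 + J))
u(k) = 3 - k (u(k) = 3*1 - k = 3 - k)
sqrt(((u(Z(1)) + 75)*(-70) - 4087) + sqrt(7601 - 2814)) = sqrt((((3 - 9/(-2 + 1)) + 75)*(-70) - 4087) + sqrt(7601 - 2814)) = sqrt((((3 - 9/(-1)) + 75)*(-70) - 4087) + sqrt(4787)) = sqrt((((3 - 9*(-1)) + 75)*(-70) - 4087) + sqrt(4787)) = sqrt((((3 - 1*(-9)) + 75)*(-70) - 4087) + sqrt(4787)) = sqrt((((3 + 9) + 75)*(-70) - 4087) + sqrt(4787)) = sqrt(((12 + 75)*(-70) - 4087) + sqrt(4787)) = sqrt((87*(-70) - 4087) + sqrt(4787)) = sqrt((-6090 - 4087) + sqrt(4787)) = sqrt(-10177 + sqrt(4787))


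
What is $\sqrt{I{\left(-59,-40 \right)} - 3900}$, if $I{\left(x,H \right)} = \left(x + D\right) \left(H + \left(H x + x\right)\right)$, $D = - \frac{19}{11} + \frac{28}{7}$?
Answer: $\frac{2 i \sqrt{3997851}}{11} \approx 363.54 i$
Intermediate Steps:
$D = \frac{25}{11}$ ($D = \left(-19\right) \frac{1}{11} + 28 \cdot \frac{1}{7} = - \frac{19}{11} + 4 = \frac{25}{11} \approx 2.2727$)
$I{\left(x,H \right)} = \left(\frac{25}{11} + x\right) \left(H + x + H x\right)$ ($I{\left(x,H \right)} = \left(x + \frac{25}{11}\right) \left(H + \left(H x + x\right)\right) = \left(\frac{25}{11} + x\right) \left(H + \left(x + H x\right)\right) = \left(\frac{25}{11} + x\right) \left(H + x + H x\right)$)
$\sqrt{I{\left(-59,-40 \right)} - 3900} = \sqrt{\left(\left(-59\right)^{2} + \frac{25}{11} \left(-40\right) + \frac{25}{11} \left(-59\right) - 40 \left(-59\right)^{2} + \frac{36}{11} \left(-40\right) \left(-59\right)\right) - 3900} = \sqrt{\left(3481 - \frac{1000}{11} - \frac{1475}{11} - 139240 + \frac{84960}{11}\right) - 3900} = \sqrt{- \frac{1410864}{11} - 3900} = \sqrt{- \frac{1453764}{11}} = \frac{2 i \sqrt{3997851}}{11}$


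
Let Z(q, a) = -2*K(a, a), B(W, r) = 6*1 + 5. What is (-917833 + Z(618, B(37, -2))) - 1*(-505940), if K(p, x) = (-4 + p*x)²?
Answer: -439271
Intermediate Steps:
B(W, r) = 11 (B(W, r) = 6 + 5 = 11)
Z(q, a) = -2*(-4 + a²)² (Z(q, a) = -2*(-4 + a*a)² = -2*(-4 + a²)²)
(-917833 + Z(618, B(37, -2))) - 1*(-505940) = (-917833 - 2*(-4 + 11²)²) - 1*(-505940) = (-917833 - 2*(-4 + 121)²) + 505940 = (-917833 - 2*117²) + 505940 = (-917833 - 2*13689) + 505940 = (-917833 - 27378) + 505940 = -945211 + 505940 = -439271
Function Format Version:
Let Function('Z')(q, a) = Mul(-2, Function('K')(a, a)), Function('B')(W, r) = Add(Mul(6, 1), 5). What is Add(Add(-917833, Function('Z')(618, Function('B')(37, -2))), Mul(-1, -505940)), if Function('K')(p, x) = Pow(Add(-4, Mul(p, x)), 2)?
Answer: -439271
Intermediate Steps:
Function('B')(W, r) = 11 (Function('B')(W, r) = Add(6, 5) = 11)
Function('Z')(q, a) = Mul(-2, Pow(Add(-4, Pow(a, 2)), 2)) (Function('Z')(q, a) = Mul(-2, Pow(Add(-4, Mul(a, a)), 2)) = Mul(-2, Pow(Add(-4, Pow(a, 2)), 2)))
Add(Add(-917833, Function('Z')(618, Function('B')(37, -2))), Mul(-1, -505940)) = Add(Add(-917833, Mul(-2, Pow(Add(-4, Pow(11, 2)), 2))), Mul(-1, -505940)) = Add(Add(-917833, Mul(-2, Pow(Add(-4, 121), 2))), 505940) = Add(Add(-917833, Mul(-2, Pow(117, 2))), 505940) = Add(Add(-917833, Mul(-2, 13689)), 505940) = Add(Add(-917833, -27378), 505940) = Add(-945211, 505940) = -439271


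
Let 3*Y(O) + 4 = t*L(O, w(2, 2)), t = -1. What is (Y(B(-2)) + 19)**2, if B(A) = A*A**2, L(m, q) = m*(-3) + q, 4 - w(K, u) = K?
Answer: 81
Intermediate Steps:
w(K, u) = 4 - K
L(m, q) = q - 3*m (L(m, q) = -3*m + q = q - 3*m)
B(A) = A**3
Y(O) = -2 + O (Y(O) = -4/3 + (-((4 - 1*2) - 3*O))/3 = -4/3 + (-((4 - 2) - 3*O))/3 = -4/3 + (-(2 - 3*O))/3 = -4/3 + (-2 + 3*O)/3 = -4/3 + (-2/3 + O) = -2 + O)
(Y(B(-2)) + 19)**2 = ((-2 + (-2)**3) + 19)**2 = ((-2 - 8) + 19)**2 = (-10 + 19)**2 = 9**2 = 81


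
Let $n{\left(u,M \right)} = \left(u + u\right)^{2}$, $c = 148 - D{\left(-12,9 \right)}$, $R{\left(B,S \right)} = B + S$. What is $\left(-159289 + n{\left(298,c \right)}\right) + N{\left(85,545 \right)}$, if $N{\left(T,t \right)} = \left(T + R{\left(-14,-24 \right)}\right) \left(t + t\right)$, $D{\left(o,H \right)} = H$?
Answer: $247157$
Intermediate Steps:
$c = 139$ ($c = 148 - 9 = 139$)
$N{\left(T,t \right)} = 2 t \left(-38 + T\right)$ ($N{\left(T,t \right)} = \left(T - 38\right) \left(t + t\right) = \left(T - 38\right) 2 t = \left(-38 + T\right) 2 t = 2 t \left(-38 + T\right)$)
$n{\left(u,M \right)} = 4 u^{2}$ ($n{\left(u,M \right)} = \left(2 u\right)^{2} = 4 u^{2}$)
$\left(-159289 + n{\left(298,c \right)}\right) + N{\left(85,545 \right)} = \left(-159289 + 4 \cdot 298^{2}\right) + 2 \cdot 545 \left(-38 + 85\right) = \left(-159289 + 4 \cdot 88804\right) + 2 \cdot 545 \cdot 47 = \left(-159289 + 355216\right) + 51230 = 195927 + 51230 = 247157$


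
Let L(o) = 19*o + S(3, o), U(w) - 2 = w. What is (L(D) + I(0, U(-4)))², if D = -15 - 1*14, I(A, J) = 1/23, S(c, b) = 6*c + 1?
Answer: 149695225/529 ≈ 2.8298e+5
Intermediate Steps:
U(w) = 2 + w
S(c, b) = 1 + 6*c
I(A, J) = 1/23
D = -29 (D = -15 - 14 = -29)
L(o) = 19 + 19*o (L(o) = 19*o + (1 + 6*3) = 19*o + (1 + 18) = 19*o + 19 = 19 + 19*o)
(L(D) + I(0, U(-4)))² = ((19 + 19*(-29)) + 1/23)² = ((19 - 551) + 1/23)² = (-532 + 1/23)² = (-12235/23)² = 149695225/529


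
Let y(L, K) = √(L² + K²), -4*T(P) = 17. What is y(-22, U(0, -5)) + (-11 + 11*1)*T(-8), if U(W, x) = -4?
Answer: 10*√5 ≈ 22.361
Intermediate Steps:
T(P) = -17/4 (T(P) = -¼*17 = -17/4)
y(L, K) = √(K² + L²)
y(-22, U(0, -5)) + (-11 + 11*1)*T(-8) = √((-4)² + (-22)²) + (-11 + 11*1)*(-17/4) = √(16 + 484) + (-11 + 11)*(-17/4) = √500 + 0*(-17/4) = 10*√5 + 0 = 10*√5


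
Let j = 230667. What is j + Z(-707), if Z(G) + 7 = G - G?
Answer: 230660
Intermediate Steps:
Z(G) = -7 (Z(G) = -7 + (G - G) = -7 + 0 = -7)
j + Z(-707) = 230667 - 7 = 230660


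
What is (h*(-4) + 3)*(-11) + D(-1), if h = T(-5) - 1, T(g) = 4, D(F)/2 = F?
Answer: 97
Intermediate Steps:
D(F) = 2*F
h = 3 (h = 4 - 1 = 3)
(h*(-4) + 3)*(-11) + D(-1) = (3*(-4) + 3)*(-11) + 2*(-1) = (-12 + 3)*(-11) - 2 = -9*(-11) - 2 = 99 - 2 = 97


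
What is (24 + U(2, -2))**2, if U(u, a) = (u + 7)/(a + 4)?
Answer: 3249/4 ≈ 812.25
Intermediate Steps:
U(u, a) = (7 + u)/(4 + a)
(24 + U(2, -2))**2 = (24 + (7 + 2)/(4 - 2))**2 = (24 + 9/2)**2 = (57/2)**2 = 3249/4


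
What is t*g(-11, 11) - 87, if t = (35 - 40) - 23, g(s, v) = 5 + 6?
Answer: -395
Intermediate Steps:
g(s, v) = 11
t = -28 (t = -5 - 23 = -28)
t*g(-11, 11) - 87 = -28*11 - 87 = -308 - 87 = -395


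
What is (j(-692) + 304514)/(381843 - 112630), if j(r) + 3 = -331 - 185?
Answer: 303995/269213 ≈ 1.1292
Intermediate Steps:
j(r) = -519 (j(r) = -3 + (-331 - 185) = -3 - 516 = -519)
(j(-692) + 304514)/(381843 - 112630) = (-519 + 304514)/(381843 - 112630) = 303995/269213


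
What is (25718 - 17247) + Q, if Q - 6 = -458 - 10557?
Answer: -2538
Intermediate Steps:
Q = -11009 (Q = 6 + (-458 - 10557) = 6 - 11015 = -11009)
(25718 - 17247) + Q = (25718 - 17247) - 11009 = 8471 - 11009 = -2538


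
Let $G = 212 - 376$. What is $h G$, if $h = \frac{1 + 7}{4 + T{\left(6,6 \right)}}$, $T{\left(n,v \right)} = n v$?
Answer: $- \frac{164}{5} \approx -32.8$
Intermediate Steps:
$h = \frac{1}{5}$ ($h = \frac{1 + 7}{4 + 6 \cdot 6} = \frac{8}{4 + 36} = \frac{8}{40} = 8 \cdot \frac{1}{40} = \frac{1}{5} \approx 0.2$)
$G = -164$ ($G = 212 - 376 = -164$)
$h G = \frac{1}{5} \left(-164\right) = - \frac{164}{5}$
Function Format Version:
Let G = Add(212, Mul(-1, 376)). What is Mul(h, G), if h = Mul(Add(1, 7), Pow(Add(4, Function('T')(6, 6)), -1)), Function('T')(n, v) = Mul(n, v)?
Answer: Rational(-164, 5) ≈ -32.800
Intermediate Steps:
h = Rational(1, 5) (h = Mul(Add(1, 7), Pow(Add(4, Mul(6, 6)), -1)) = Mul(8, Pow(Add(4, 36), -1)) = Mul(8, Pow(40, -1)) = Mul(8, Rational(1, 40)) = Rational(1, 5) ≈ 0.20000)
G = -164 (G = Add(212, -376) = -164)
Mul(h, G) = Mul(Rational(1, 5), -164) = Rational(-164, 5)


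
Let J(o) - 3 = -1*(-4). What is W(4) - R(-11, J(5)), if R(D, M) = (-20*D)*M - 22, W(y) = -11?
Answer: -1529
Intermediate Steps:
J(o) = 7 (J(o) = 3 - 1*(-4) = 3 + 4 = 7)
R(D, M) = -22 - 20*D*M (R(D, M) = -20*D*M - 22 = -22 - 20*D*M)
W(4) - R(-11, J(5)) = -11 - (-22 - 20*(-11)*7) = -11 - (-22 + 1540) = -11 - 1*1518 = -11 - 1518 = -1529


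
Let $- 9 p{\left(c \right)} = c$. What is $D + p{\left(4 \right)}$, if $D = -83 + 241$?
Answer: $\frac{1418}{9} \approx 157.56$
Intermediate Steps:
$p{\left(c \right)} = - \frac{c}{9}$
$D = 158$
$D + p{\left(4 \right)} = 158 - \frac{4}{9} = \frac{1418}{9}$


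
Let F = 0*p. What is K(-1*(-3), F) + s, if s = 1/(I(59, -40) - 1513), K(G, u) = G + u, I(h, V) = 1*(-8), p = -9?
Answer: 4562/1521 ≈ 2.9993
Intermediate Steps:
I(h, V) = -8
F = 0 (F = 0*(-9) = 0)
s = -1/1521 (s = 1/(-8 - 1513) = 1/(-1521) = -1/1521 ≈ -0.00065746)
K(-1*(-3), F) + s = (-1*(-3) + 0) - 1/1521 = (3 + 0) - 1/1521 = 3 - 1/1521 = 4562/1521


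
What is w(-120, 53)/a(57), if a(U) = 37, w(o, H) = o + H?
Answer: -67/37 ≈ -1.8108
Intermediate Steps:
w(o, H) = H + o
w(-120, 53)/a(57) = (53 - 120)/37 = -67*1/37 = -67/37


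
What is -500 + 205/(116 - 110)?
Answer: -2795/6 ≈ -465.83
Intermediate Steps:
-500 + 205/(116 - 110) = -500 + 205/6 = -2795/6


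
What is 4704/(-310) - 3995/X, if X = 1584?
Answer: -4344793/245520 ≈ -17.696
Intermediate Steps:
4704/(-310) - 3995/X = 4704/(-310) - 3995/1584 = 4704*(-1/310) - 3995*1/1584 = -2352/155 - 3995/1584 = -4344793/245520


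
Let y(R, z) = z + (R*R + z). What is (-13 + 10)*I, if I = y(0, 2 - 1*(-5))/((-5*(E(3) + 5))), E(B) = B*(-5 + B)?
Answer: -42/5 ≈ -8.4000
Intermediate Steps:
y(R, z) = R**2 + 2*z (y(R, z) = z + (R**2 + z) = z + (z + R**2) = R**2 + 2*z)
I = 14/5 (I = (0**2 + 2*(2 - 1*(-5)))/((-5*(3*(-5 + 3) + 5))) = (0 + 2*(2 + 5))/((-5*(3*(-2) + 5))) = (0 + 2*7)/((-5*(-6 + 5))) = (0 + 14)/((-5*(-1))) = 14/5 ≈ 2.8000)
(-13 + 10)*I = (-13 + 10)*(14/5) = -3*14/5 = -42/5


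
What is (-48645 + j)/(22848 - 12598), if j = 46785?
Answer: -186/1025 ≈ -0.18146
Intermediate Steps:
(-48645 + j)/(22848 - 12598) = (-48645 + 46785)/(22848 - 12598) = -1860/10250 = -1860*1/10250 = -186/1025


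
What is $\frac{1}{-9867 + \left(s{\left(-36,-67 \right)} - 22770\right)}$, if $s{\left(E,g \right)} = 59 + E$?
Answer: $- \frac{1}{32614} \approx -3.0662 \cdot 10^{-5}$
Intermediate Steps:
$\frac{1}{-9867 + \left(s{\left(-36,-67 \right)} - 22770\right)} = \frac{1}{-9867 + \left(\left(59 - 36\right) - 22770\right)} = \frac{1}{-9867 + \left(23 - 22770\right)} = \frac{1}{-9867 - 22747} = \frac{1}{-32614} = - \frac{1}{32614}$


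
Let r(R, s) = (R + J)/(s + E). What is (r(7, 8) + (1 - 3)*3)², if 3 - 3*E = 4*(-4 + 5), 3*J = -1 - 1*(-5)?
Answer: 12769/529 ≈ 24.138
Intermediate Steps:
J = 4/3 (J = (-1 - 1*(-5))/3 = (-1 + 5)/3 = (⅓)*4 = 4/3 ≈ 1.3333)
E = -⅓ (E = 1 - 4*(-4 + 5)/3 = 1 - 4/3 = -⅓ ≈ -0.33333)
r(R, s) = (4/3 + R)/(-⅓ + s) (r(R, s) = (R + 4/3)/(s - ⅓) = (4/3 + R)/(-⅓ + s))
(r(7, 8) + (1 - 3)*3)² = ((4 + 3*7)/(-1 + 3*8) + (1 - 3)*3)² = ((4 + 21)/(-1 + 24) - 2*3)² = (25/23 - 6)² = (-113/23)² = 12769/529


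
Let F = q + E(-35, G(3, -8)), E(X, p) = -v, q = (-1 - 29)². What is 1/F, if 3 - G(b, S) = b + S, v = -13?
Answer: 1/913 ≈ 0.0010953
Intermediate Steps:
G(b, S) = 3 - S - b (G(b, S) = 3 - (b + S) = 3 - (S + b) = 3 + (-S - b) = 3 - S - b)
q = 900 (q = (-30)² = 900)
E(X, p) = 13 (E(X, p) = -1*(-13) = 13)
F = 913 (F = 900 + 13 = 913)
1/F = 1/913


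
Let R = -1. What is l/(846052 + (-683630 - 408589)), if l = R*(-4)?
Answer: -4/246167 ≈ -1.6249e-5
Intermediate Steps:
l = 4 (l = -1*(-4) = 4)
l/(846052 + (-683630 - 408589)) = 4/(846052 + (-683630 - 408589)) = 4/(846052 - 1092219) = 4/(-246167) = -1/246167*4 = -4/246167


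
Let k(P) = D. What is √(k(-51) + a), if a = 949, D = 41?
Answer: 3*√110 ≈ 31.464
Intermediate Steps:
k(P) = 41
√(k(-51) + a) = √(41 + 949) = √990 = 3*√110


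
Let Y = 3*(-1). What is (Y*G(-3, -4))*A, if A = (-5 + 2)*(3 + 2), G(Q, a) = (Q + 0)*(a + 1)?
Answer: 405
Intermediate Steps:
G(Q, a) = Q*(1 + a)
A = -15 (A = -3*5 = -15)
Y = -3
(Y*G(-3, -4))*A = -(-9)*(1 - 4)*(-15) = -(-9)*(-3)*(-15) = -3*9*(-15) = -27*(-15) = 405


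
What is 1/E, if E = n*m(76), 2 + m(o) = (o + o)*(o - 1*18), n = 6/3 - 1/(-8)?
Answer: 4/74919 ≈ 5.3391e-5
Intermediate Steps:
n = 17/8 (n = 6*(⅓) - 1*(-⅛) = 2 + ⅛ = 17/8 ≈ 2.1250)
m(o) = -2 + 2*o*(-18 + o) (m(o) = -2 + (o + o)*(o - 1*18) = -2 + (2*o)*(o - 18) = -2 + (2*o)*(-18 + o) = -2 + 2*o*(-18 + o))
E = 74919/4 (E = 17*(-2 - 36*76 + 2*76²)/8 = 17*(-2 - 2736 + 2*5776)/8 = 17*(-2 - 2736 + 11552)/8 = (17/8)*8814 = 74919/4 ≈ 18730.)
1/E = 1/(74919/4) = 4/74919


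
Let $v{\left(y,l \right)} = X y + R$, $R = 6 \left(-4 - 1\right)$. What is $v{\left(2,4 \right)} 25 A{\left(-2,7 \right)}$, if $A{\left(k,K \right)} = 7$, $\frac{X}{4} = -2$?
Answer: $-8050$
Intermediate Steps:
$X = -8$ ($X = 4 \left(-2\right) = -8$)
$R = -30$ ($R = 6 \left(-5\right) = -30$)
$v{\left(y,l \right)} = -30 - 8 y$ ($v{\left(y,l \right)} = - 8 y - 30 = -30 - 8 y$)
$v{\left(2,4 \right)} 25 A{\left(-2,7 \right)} = \left(-30 - 16\right) 25 \cdot 7 = \left(-46\right) 25 \cdot 7 = \left(-1150\right) 7 = -8050$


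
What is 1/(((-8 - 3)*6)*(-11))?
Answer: 1/726 ≈ 0.0013774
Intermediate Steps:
1/(((-8 - 3)*6)*(-11)) = 1/(-11*6*(-11)) = 1/(-66*(-11)) = 1/726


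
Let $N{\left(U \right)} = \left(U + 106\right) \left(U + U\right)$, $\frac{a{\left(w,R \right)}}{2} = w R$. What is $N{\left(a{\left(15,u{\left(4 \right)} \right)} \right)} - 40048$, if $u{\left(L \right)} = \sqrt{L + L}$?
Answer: $-25648 + 12720 \sqrt{2} \approx -7659.2$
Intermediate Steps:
$u{\left(L \right)} = \sqrt{2} \sqrt{L}$ ($u{\left(L \right)} = \sqrt{2 L} = \sqrt{2} \sqrt{L}$)
$a{\left(w,R \right)} = 2 R w$ ($a{\left(w,R \right)} = 2 w R = 2 R w$)
$N{\left(U \right)} = 2 U \left(106 + U\right)$ ($N{\left(U \right)} = \left(106 + U\right) 2 U = 2 U \left(106 + U\right)$)
$N{\left(a{\left(15,u{\left(4 \right)} \right)} \right)} - 40048 = 2 \cdot 2 \sqrt{2} \sqrt{4} \cdot 15 \left(106 + 2 \sqrt{2} \sqrt{4} \cdot 15\right) - 40048 = 2 \cdot 2 \sqrt{2} \cdot 2 \cdot 15 \left(106 + 2 \sqrt{2} \cdot 2 \cdot 15\right) - 40048 = 2 \cdot 2 \cdot 2 \sqrt{2} \cdot 15 \left(106 + 2 \cdot 2 \sqrt{2} \cdot 15\right) - 40048 = 2 \cdot 60 \sqrt{2} \left(106 + 60 \sqrt{2}\right) - 40048 = 120 \sqrt{2} \left(106 + 60 \sqrt{2}\right) - 40048 = -40048 + 120 \sqrt{2} \left(106 + 60 \sqrt{2}\right)$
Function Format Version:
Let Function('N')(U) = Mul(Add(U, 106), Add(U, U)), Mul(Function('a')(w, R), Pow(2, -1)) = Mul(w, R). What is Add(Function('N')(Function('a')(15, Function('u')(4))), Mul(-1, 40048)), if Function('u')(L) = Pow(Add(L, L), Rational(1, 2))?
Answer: Add(-25648, Mul(12720, Pow(2, Rational(1, 2)))) ≈ -7659.2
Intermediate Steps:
Function('u')(L) = Mul(Pow(2, Rational(1, 2)), Pow(L, Rational(1, 2))) (Function('u')(L) = Pow(Mul(2, L), Rational(1, 2)) = Mul(Pow(2, Rational(1, 2)), Pow(L, Rational(1, 2))))
Function('a')(w, R) = Mul(2, R, w) (Function('a')(w, R) = Mul(2, Mul(w, R)) = Mul(2, Mul(R, w)) = Mul(2, R, w))
Function('N')(U) = Mul(2, U, Add(106, U)) (Function('N')(U) = Mul(Add(106, U), Mul(2, U)) = Mul(2, U, Add(106, U)))
Add(Function('N')(Function('a')(15, Function('u')(4))), Mul(-1, 40048)) = Add(Mul(2, Mul(2, Mul(Pow(2, Rational(1, 2)), Pow(4, Rational(1, 2))), 15), Add(106, Mul(2, Mul(Pow(2, Rational(1, 2)), Pow(4, Rational(1, 2))), 15))), Mul(-1, 40048)) = Add(Mul(2, Mul(2, Mul(Pow(2, Rational(1, 2)), 2), 15), Add(106, Mul(2, Mul(Pow(2, Rational(1, 2)), 2), 15))), -40048) = Add(Mul(2, Mul(2, Mul(2, Pow(2, Rational(1, 2))), 15), Add(106, Mul(2, Mul(2, Pow(2, Rational(1, 2))), 15))), -40048) = Add(Mul(2, Mul(60, Pow(2, Rational(1, 2))), Add(106, Mul(60, Pow(2, Rational(1, 2))))), -40048) = Add(Mul(120, Pow(2, Rational(1, 2)), Add(106, Mul(60, Pow(2, Rational(1, 2))))), -40048) = Add(-40048, Mul(120, Pow(2, Rational(1, 2)), Add(106, Mul(60, Pow(2, Rational(1, 2))))))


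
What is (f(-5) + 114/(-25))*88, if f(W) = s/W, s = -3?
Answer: -8712/25 ≈ -348.48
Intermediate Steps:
f(W) = -3/W
(f(-5) + 114/(-25))*88 = (-3/(-5) + 114/(-25))*88 = (-3*(-⅕) + 114*(-1/25))*88 = (⅗ - 114/25)*88 = -99/25*88 = -8712/25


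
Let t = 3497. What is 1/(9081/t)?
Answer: 3497/9081 ≈ 0.38509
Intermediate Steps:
1/(9081/t) = 1/(9081/3497) = 3497/9081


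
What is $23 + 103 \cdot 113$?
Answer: $11662$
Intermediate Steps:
$23 + 103 \cdot 113 = 23 + 11639 = 11662$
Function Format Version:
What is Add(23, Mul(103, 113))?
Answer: 11662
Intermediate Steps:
Add(23, Mul(103, 113)) = Add(23, 11639) = 11662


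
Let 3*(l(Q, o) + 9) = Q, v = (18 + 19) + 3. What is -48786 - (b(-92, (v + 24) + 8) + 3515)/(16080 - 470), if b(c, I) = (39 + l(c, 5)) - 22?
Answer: -2284658857/46830 ≈ -48786.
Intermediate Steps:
v = 40 (v = 37 + 3 = 40)
l(Q, o) = -9 + Q/3
b(c, I) = 8 + c/3 (b(c, I) = (39 + (-9 + c/3)) - 22 = (30 + c/3) - 22 = 8 + c/3)
-48786 - (b(-92, (v + 24) + 8) + 3515)/(16080 - 470) = -48786 - ((8 + (⅓)*(-92)) + 3515)/(16080 - 470) = -48786 - ((8 - 92/3) + 3515)/15610 = -48786 - (-68/3 + 3515)/15610 = -48786 - 10477/(3*15610) = -48786 - 1*10477/46830 = -48786 - 10477/46830 = -2284658857/46830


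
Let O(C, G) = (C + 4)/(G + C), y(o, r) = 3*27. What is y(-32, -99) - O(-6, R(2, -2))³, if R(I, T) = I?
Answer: 647/8 ≈ 80.875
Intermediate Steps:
y(o, r) = 81
O(C, G) = (4 + C)/(C + G)
y(-32, -99) - O(-6, R(2, -2))³ = 81 - ((4 - 6)/(-6 + 2))³ = 81 - (-2/(-4))³ = 81 - (-¼*(-2))³ = 81 - (½)³ = 81 - 1*⅛ = 81 - ⅛ = 647/8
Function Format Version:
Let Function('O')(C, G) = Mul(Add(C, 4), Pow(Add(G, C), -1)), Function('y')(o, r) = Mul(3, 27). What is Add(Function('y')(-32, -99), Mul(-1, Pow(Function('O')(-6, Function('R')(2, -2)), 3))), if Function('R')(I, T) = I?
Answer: Rational(647, 8) ≈ 80.875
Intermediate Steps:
Function('y')(o, r) = 81
Function('O')(C, G) = Mul(Pow(Add(C, G), -1), Add(4, C)) (Function('O')(C, G) = Mul(Add(4, C), Pow(Add(C, G), -1)) = Mul(Pow(Add(C, G), -1), Add(4, C)))
Add(Function('y')(-32, -99), Mul(-1, Pow(Function('O')(-6, Function('R')(2, -2)), 3))) = Add(81, Mul(-1, Pow(Mul(Pow(Add(-6, 2), -1), Add(4, -6)), 3))) = Add(81, Mul(-1, Pow(Mul(Pow(-4, -1), -2), 3))) = Add(81, Mul(-1, Pow(Mul(Rational(-1, 4), -2), 3))) = Add(81, Mul(-1, Pow(Rational(1, 2), 3))) = Add(81, Mul(-1, Rational(1, 8))) = Add(81, Rational(-1, 8)) = Rational(647, 8)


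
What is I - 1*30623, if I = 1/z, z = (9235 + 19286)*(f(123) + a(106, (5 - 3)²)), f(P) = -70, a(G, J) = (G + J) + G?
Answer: -127516193117/4164066 ≈ -30623.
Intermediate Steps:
a(G, J) = J + 2*G
z = 4164066 (z = (9235 + 19286)*(-70 + ((5 - 3)² + 2*106)) = 28521*(-70 + (2² + 212)) = 28521*(-70 + (4 + 212)) = 28521*(-70 + 216) = 28521*146 = 4164066)
I = 1/4164066 ≈ 2.4015e-7
I - 1*30623 = 1/4164066 - 1*30623 = 1/4164066 - 30623 = -127516193117/4164066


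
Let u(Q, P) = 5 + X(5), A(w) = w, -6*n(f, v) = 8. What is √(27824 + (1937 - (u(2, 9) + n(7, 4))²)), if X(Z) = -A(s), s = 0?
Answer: 4*√16733/3 ≈ 172.47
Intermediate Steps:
n(f, v) = -4/3 (n(f, v) = -⅙*8 = -4/3)
X(Z) = 0 (X(Z) = -1*0 = 0)
u(Q, P) = 5 (u(Q, P) = 5 + 0 = 5)
√(27824 + (1937 - (u(2, 9) + n(7, 4))²)) = √(27824 + (1937 - (5 - 4/3)²)) = √(27824 + (1937 - (11/3)²)) = √(27824 + (1937 - 1*121/9)) = √(27824 + (1937 - 121/9)) = √(27824 + 17312/9) = √(267728/9) = 4*√16733/3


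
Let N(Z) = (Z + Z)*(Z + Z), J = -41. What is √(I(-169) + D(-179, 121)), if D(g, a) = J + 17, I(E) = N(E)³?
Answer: 2*√372769361959690 ≈ 3.8614e+7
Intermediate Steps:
N(Z) = 4*Z² (N(Z) = (2*Z)*(2*Z) = 4*Z²)
I(E) = 64*E⁶ (I(E) = (4*E²)³ = 64*E⁶)
D(g, a) = -24 (D(g, a) = -41 + 17 = -24)
√(I(-169) + D(-179, 121)) = √(64*(-169)⁶ - 24) = √(64*23298085122481 - 24) = √(1491077447838784 - 24) = √1491077447838760 = 2*√372769361959690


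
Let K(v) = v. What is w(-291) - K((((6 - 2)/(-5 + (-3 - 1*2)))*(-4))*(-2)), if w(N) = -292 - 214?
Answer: -2514/5 ≈ -502.80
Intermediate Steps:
w(N) = -506
w(-291) - K((((6 - 2)/(-5 + (-3 - 1*2)))*(-4))*(-2)) = -506 - ((6 - 2)/(-5 + (-3 - 1*2)))*(-4)*(-2) = -506 - (4/(-5 + (-3 - 2)))*(-4)*(-2) = -506 - (4/(-5 - 5))*(-4)*(-2) = -506 - (4/(-10))*(-4)*(-2) = -506 - (4*(-1/10))*(-4)*(-2) = -506 - (-2/5*(-4))*(-2) = -506 - 8*(-2)/5 = -506 - 1*(-16/5) = -506 + 16/5 = -2514/5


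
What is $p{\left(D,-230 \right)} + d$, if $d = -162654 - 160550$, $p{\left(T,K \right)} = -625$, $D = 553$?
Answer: $-323829$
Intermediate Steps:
$d = -323204$ ($d = -162654 - 160550 = -323204$)
$p{\left(D,-230 \right)} + d = -625 - 323204 = -323829$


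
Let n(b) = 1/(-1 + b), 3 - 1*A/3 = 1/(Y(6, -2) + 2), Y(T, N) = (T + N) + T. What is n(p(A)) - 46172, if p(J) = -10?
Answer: -507893/11 ≈ -46172.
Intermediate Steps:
Y(T, N) = N + 2*T (Y(T, N) = (N + T) + T = N + 2*T)
A = 35/4 (A = 9 - 3/((-2 + 2*6) + 2) = 9 - 3/((-2 + 12) + 2) = 9 - 3/(10 + 2) = 9 - 3/12 = 9 - 3*1/12 = 9 - 1/4 = 35/4 ≈ 8.7500)
n(p(A)) - 46172 = 1/(-1 - 10) - 46172 = 1/(-11) - 46172 = -1/11 - 46172 = -507893/11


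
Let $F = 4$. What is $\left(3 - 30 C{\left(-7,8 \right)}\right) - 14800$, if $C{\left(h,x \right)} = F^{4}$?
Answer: $-22477$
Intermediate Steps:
$C{\left(h,x \right)} = 256$ ($C{\left(h,x \right)} = 4^{4} = 256$)
$\left(3 - 30 C{\left(-7,8 \right)}\right) - 14800 = \left(3 - 7680\right) - 14800 = -7677 - 14800 = -22477$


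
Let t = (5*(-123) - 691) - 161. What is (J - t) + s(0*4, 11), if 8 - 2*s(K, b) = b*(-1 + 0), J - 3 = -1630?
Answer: -301/2 ≈ -150.50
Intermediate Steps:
J = -1627 (J = 3 - 1630 = -1627)
t = -1467 (t = (-615 - 691) - 161 = -1306 - 161 = -1467)
s(K, b) = 4 + b/2 (s(K, b) = 4 - b*(-1 + 0)/2 = 4 - b*(-1)/2 = 4 - (-1)*b/2 = 4 + b/2)
(J - t) + s(0*4, 11) = (-1627 - 1*(-1467)) + (4 + (1/2)*11) = (-1627 + 1467) + (4 + 11/2) = -160 + 19/2 = -301/2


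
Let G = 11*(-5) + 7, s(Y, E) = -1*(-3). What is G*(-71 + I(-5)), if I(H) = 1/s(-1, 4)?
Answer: 3392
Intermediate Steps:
s(Y, E) = 3
G = -48 (G = -55 + 7 = -48)
I(H) = ⅓ (I(H) = 1/3 = ⅓)
G*(-71 + I(-5)) = -48*(-71 + ⅓) = -48*(-212/3) = 3392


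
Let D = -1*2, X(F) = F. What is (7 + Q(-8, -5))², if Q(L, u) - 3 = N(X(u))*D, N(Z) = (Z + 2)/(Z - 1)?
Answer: 81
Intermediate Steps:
D = -2
N(Z) = (2 + Z)/(-1 + Z)
Q(L, u) = 3 - 2*(2 + u)/(-1 + u) (Q(L, u) = 3 + ((2 + u)/(-1 + u))*(-2) = 3 - 2*(2 + u)/(-1 + u))
(7 + Q(-8, -5))² = (7 + (-7 - 5)/(-1 - 5))² = (7 - 12/(-6))² = (7 - ⅙*(-12))² = (7 + 2)² = 9² = 81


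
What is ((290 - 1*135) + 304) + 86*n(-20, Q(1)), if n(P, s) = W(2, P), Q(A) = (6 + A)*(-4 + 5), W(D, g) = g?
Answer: -1261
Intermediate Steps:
Q(A) = 6 + A (Q(A) = (6 + A)*1 = 6 + A)
n(P, s) = P
((290 - 1*135) + 304) + 86*n(-20, Q(1)) = ((290 - 1*135) + 304) + 86*(-20) = ((290 - 135) + 304) - 1720 = (155 + 304) - 1720 = 459 - 1720 = -1261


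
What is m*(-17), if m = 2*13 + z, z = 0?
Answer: -442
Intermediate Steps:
m = 26 (m = 2*13 + 0 = 26 + 0 = 26)
m*(-17) = 26*(-17) = -442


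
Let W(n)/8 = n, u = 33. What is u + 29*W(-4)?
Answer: -895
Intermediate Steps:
W(n) = 8*n
u + 29*W(-4) = 33 + 29*(8*(-4)) = 33 + 29*(-32) = 33 - 928 = -895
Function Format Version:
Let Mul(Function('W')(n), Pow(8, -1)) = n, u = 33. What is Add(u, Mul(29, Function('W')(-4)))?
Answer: -895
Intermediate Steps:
Function('W')(n) = Mul(8, n)
Add(u, Mul(29, Function('W')(-4))) = Add(33, Mul(29, Mul(8, -4))) = Add(33, Mul(29, -32)) = Add(33, -928) = -895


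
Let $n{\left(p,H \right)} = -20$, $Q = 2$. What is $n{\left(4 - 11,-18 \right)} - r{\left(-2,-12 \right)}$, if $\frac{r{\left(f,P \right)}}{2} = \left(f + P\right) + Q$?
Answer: $4$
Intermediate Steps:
$r{\left(f,P \right)} = 4 + 2 P + 2 f$ ($r{\left(f,P \right)} = 2 \left(\left(f + P\right) + 2\right) = 2 \left(\left(P + f\right) + 2\right) = 2 \left(2 + P + f\right) = 4 + 2 P + 2 f$)
$n{\left(4 - 11,-18 \right)} - r{\left(-2,-12 \right)} = -20 - \left(4 + 2 \left(-12\right) + 2 \left(-2\right)\right) = -20 - \left(4 - 24 - 4\right) = -20 - -24 = -20 + 24 = 4$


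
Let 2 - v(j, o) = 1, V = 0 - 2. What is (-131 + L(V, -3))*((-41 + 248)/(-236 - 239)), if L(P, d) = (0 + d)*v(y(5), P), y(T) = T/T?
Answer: 27738/475 ≈ 58.396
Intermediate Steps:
V = -2
y(T) = 1
v(j, o) = 1 (v(j, o) = 2 - 1*1 = 2 - 1 = 1)
L(P, d) = d (L(P, d) = (0 + d)*1 = d*1 = d)
(-131 + L(V, -3))*((-41 + 248)/(-236 - 239)) = (-131 - 3)*((-41 + 248)/(-236 - 239)) = -27738/(-475) = -27738*(-1)/475 = -134*(-207/475) = 27738/475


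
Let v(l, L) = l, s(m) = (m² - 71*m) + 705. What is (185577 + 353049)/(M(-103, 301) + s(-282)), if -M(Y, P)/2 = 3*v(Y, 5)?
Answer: 179542/33623 ≈ 5.3399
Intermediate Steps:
s(m) = 705 + m² - 71*m
M(Y, P) = -6*Y
(185577 + 353049)/(M(-103, 301) + s(-282)) = (185577 + 353049)/(-6*(-103) + (705 + (-282)² - 71*(-282))) = 538626/(618 + (705 + 79524 + 20022)) = 538626/(618 + 100251) = 538626/100869 = 538626*(1/100869) = 179542/33623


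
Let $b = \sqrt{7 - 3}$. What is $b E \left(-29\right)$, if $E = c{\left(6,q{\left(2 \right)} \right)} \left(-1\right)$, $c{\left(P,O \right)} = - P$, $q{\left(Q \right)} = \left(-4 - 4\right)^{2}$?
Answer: $-348$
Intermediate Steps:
$q{\left(Q \right)} = 64$ ($q{\left(Q \right)} = \left(-8\right)^{2} = 64$)
$E = 6$ ($E = \left(-1\right) 6 \left(-1\right) = \left(-6\right) \left(-1\right) = 6$)
$b = 2$ ($b = \sqrt{4} = 2$)
$b E \left(-29\right) = 2 \cdot 6 \left(-29\right) = 12 \left(-29\right) = -348$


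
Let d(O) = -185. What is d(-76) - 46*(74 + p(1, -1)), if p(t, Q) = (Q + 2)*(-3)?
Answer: -3451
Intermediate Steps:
p(t, Q) = -6 - 3*Q (p(t, Q) = (2 + Q)*(-3) = -6 - 3*Q)
d(-76) - 46*(74 + p(1, -1)) = -185 - 46*(74 + (-6 - 3*(-1))) = -185 - 46*(74 + (-6 + 3)) = -185 - 46*(74 - 3) = -185 - 46*71 = -185 - 3266 = -3451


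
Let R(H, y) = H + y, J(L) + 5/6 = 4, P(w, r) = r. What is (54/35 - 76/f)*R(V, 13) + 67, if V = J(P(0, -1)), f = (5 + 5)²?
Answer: 83639/1050 ≈ 79.656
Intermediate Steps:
f = 100 (f = 10² = 100)
J(L) = 19/6 (J(L) = -⅚ + 4 = 19/6)
V = 19/6 ≈ 3.1667
(54/35 - 76/f)*R(V, 13) + 67 = (54/35 - 76/100)*(19/6 + 13) + 67 = (54*(1/35) - 76*1/100)*(97/6) + 67 = (54/35 - 19/25)*(97/6) + 67 = (137/175)*(97/6) + 67 = 13289/1050 + 67 = 83639/1050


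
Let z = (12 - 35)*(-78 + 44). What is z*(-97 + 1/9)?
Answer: -681904/9 ≈ -75767.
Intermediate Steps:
z = 782 (z = -23*(-34) = 782)
z*(-97 + 1/9) = 782*(-97 + 1/9) = 782*(-97 + ⅑) = 782*(-872/9) = -681904/9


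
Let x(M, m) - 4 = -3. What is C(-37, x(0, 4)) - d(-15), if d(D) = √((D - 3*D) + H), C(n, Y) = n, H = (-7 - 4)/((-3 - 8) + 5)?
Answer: -37 - √1146/6 ≈ -42.642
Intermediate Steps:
x(M, m) = 1 (x(M, m) = 4 - 3 = 1)
H = 11/6 (H = -11/(-11 + 5) = -11/(-6) = -11*(-⅙) = 11/6 ≈ 1.8333)
d(D) = √(11/6 - 2*D) (d(D) = √((D - 3*D) + 11/6) = √(-2*D + 11/6) = √(11/6 - 2*D))
C(-37, x(0, 4)) - d(-15) = -37 - √(66 - 72*(-15))/6 = -37 - √(66 + 1080)/6 = -37 - √1146/6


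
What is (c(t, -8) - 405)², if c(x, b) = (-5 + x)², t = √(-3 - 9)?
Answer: 152464 + 15680*I*√3 ≈ 1.5246e+5 + 27159.0*I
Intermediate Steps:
t = 2*I*√3 (t = √(-12) = 2*I*√3 ≈ 3.4641*I)
(c(t, -8) - 405)² = ((-5 + 2*I*√3)² - 405)² = (-405 + (-5 + 2*I*√3)²)²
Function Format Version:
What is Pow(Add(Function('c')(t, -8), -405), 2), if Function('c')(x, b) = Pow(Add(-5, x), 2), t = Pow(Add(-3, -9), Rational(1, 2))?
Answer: Add(152464, Mul(15680, I, Pow(3, Rational(1, 2)))) ≈ Add(1.5246e+5, Mul(27159., I))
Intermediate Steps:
t = Mul(2, I, Pow(3, Rational(1, 2))) (t = Pow(-12, Rational(1, 2)) = Mul(2, I, Pow(3, Rational(1, 2))) ≈ Mul(3.4641, I))
Pow(Add(Function('c')(t, -8), -405), 2) = Pow(Add(Pow(Add(-5, Mul(2, I, Pow(3, Rational(1, 2)))), 2), -405), 2) = Pow(Add(-405, Pow(Add(-5, Mul(2, I, Pow(3, Rational(1, 2)))), 2)), 2)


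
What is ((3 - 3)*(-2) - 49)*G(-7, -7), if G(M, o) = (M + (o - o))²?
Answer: -2401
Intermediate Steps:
G(M, o) = M² (G(M, o) = (M + 0)² = M²)
((3 - 3)*(-2) - 49)*G(-7, -7) = ((3 - 3)*(-2) - 49)*(-7)² = (0*(-2) - 49)*49 = (0 - 49)*49 = -49*49 = -2401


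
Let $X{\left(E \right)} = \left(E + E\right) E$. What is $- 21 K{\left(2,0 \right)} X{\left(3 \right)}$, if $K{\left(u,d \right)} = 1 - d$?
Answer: $-378$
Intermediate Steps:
$X{\left(E \right)} = 2 E^{2}$ ($X{\left(E \right)} = 2 E E = 2 E^{2}$)
$- 21 K{\left(2,0 \right)} X{\left(3 \right)} = - 21 \left(1 - 0\right) 2 \cdot 3^{2} = - 21 \left(1 + 0\right) 2 \cdot 9 = \left(-21\right) 1 \cdot 18 = \left(-21\right) 18 = -378$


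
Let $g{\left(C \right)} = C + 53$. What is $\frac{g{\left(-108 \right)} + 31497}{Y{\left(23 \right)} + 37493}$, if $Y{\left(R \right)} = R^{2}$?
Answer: $\frac{15721}{19011} \approx 0.82694$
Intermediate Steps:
$g{\left(C \right)} = 53 + C$
$\frac{g{\left(-108 \right)} + 31497}{Y{\left(23 \right)} + 37493} = \frac{\left(53 - 108\right) + 31497}{23^{2} + 37493} = \frac{-55 + 31497}{529 + 37493} = \frac{31442}{38022} = 31442 \cdot \frac{1}{38022} = \frac{15721}{19011}$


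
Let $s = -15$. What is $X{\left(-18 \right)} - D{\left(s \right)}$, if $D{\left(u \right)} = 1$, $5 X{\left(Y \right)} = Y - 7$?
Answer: $-6$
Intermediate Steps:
$X{\left(Y \right)} = - \frac{7}{5} + \frac{Y}{5}$ ($X{\left(Y \right)} = \frac{Y - 7}{5} = \frac{-7 + Y}{5} = - \frac{7}{5} + \frac{Y}{5}$)
$X{\left(-18 \right)} - D{\left(s \right)} = \left(- \frac{7}{5} + \frac{1}{5} \left(-18\right)\right) - 1 = \left(- \frac{7}{5} - \frac{18}{5}\right) - 1 = -5 - 1 = -6$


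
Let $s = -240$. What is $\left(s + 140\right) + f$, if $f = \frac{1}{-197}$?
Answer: $- \frac{19701}{197} \approx -100.01$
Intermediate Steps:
$f = - \frac{1}{197} \approx -0.0050761$
$\left(s + 140\right) + f = \left(-240 + 140\right) - \frac{1}{197} = -100 - \frac{1}{197} = - \frac{19701}{197}$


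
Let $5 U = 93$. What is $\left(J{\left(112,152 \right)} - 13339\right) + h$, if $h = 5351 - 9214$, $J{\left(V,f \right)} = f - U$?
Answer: $- \frac{85343}{5} \approx -17069.0$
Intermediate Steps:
$U = \frac{93}{5}$ ($U = \frac{1}{5} \cdot 93 = \frac{93}{5} \approx 18.6$)
$J{\left(V,f \right)} = - \frac{93}{5} + f$ ($J{\left(V,f \right)} = f - \frac{93}{5} = - \frac{93}{5} + f$)
$h = -3863$ ($h = 5351 - 9214 = -3863$)
$\left(J{\left(112,152 \right)} - 13339\right) + h = \left(\left(- \frac{93}{5} + 152\right) - 13339\right) - 3863 = \left(\frac{667}{5} - 13339\right) - 3863 = - \frac{66028}{5} - 3863 = - \frac{85343}{5}$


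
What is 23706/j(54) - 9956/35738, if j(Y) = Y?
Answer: 7839513/17869 ≈ 438.72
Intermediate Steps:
23706/j(54) - 9956/35738 = 23706/54 - 9956/35738 = 23706*(1/54) - 9956*1/35738 = 439 - 4978/17869 = 7839513/17869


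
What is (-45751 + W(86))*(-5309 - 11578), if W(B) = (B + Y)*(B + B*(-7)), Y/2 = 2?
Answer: 1556829417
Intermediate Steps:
Y = 4 (Y = 2*2 = 4)
W(B) = -6*B*(4 + B) (W(B) = (B + 4)*(B + B*(-7)) = (4 + B)*(B - 7*B) = (4 + B)*(-6*B) = -6*B*(4 + B))
(-45751 + W(86))*(-5309 - 11578) = (-45751 - 6*86*(4 + 86))*(-5309 - 11578) = (-45751 - 6*86*90)*(-16887) = (-45751 - 46440)*(-16887) = -92191*(-16887) = 1556829417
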